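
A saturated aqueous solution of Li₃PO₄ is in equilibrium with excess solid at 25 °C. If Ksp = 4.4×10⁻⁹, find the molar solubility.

Li₃PO₄(s) ⇌ 3 Li⁺(aq) + PO₄³⁻(aq)
Let s be the molar solubility. Then [Li⁺] = 3s and [PO₄³⁻] = s.
Ksp = [Li⁺]^3[PO₄³⁻] = (3s)^3 · s = 27s^4
27s^4 = 4.4×10⁻⁹  ⇒  s^4 = 1.6×10⁻¹⁰
s = (1.6×10⁻¹⁰)^(1/4) = 3.6×10⁻³ mol/L

3.6×10⁻³ M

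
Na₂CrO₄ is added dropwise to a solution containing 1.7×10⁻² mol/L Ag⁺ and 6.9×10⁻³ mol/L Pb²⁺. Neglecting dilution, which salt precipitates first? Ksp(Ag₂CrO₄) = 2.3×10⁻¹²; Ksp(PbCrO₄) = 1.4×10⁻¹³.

PbCrO₄

A salt starts to precipitate once the ion product Q reaches its Ksp.
For Ag₂CrO₄: [CrO₄²⁻] = (Ksp/[Ag⁺]^2) = 8.0×10⁻⁹ mol/L
For PbCrO₄: [CrO₄²⁻] = (Ksp/[Pb²⁺]) = 2.0×10⁻¹¹ mol/L
Since PbCrO₄ needs less CrO₄²⁻ to reach saturation, it precipitates first.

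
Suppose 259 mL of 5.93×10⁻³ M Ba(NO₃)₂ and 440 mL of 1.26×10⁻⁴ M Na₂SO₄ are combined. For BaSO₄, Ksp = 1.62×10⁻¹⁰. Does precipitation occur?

Total volume after mixing = 259 + 440 = 699 mL.
[Ba²⁺] = (5.93×10⁻³)(259)/699 = 2.20×10⁻³ M
[SO₄²⁻] = (1.26×10⁻⁴)(440)/699 = 7.93×10⁻⁵ M
Q = [Ba²⁺][SO₄²⁻] = 1.74×10⁻⁷
Q = 1.74×10⁻⁷ > Ksp = 1.62×10⁻¹⁰, so the solution is supersaturated and BaSO₄ precipitates.

Yes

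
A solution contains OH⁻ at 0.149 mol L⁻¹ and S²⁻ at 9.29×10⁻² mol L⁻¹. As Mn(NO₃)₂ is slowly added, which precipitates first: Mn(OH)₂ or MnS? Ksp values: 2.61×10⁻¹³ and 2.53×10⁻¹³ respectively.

MnS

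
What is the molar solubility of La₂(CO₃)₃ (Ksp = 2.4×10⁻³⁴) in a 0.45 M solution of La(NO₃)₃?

La₂(CO₃)₃(s) ⇌ 2 La³⁺(aq) + 3 CO₃²⁻(aq)
Let s be the solubility of La₂(CO₃)₃ here. The common ion gives [La³⁺] ≈ 0.45 M, and [CO₃²⁻] = 3s.
Ksp = [La³⁺]^2[CO₃²⁻]^3 = (0.45)^2(3s)^3
(3s)^3 = 2.4×10⁻³⁴ / (0.45)^2 = 1.2×10⁻³³
s = 3.5×10⁻¹² M

3.5×10⁻¹² M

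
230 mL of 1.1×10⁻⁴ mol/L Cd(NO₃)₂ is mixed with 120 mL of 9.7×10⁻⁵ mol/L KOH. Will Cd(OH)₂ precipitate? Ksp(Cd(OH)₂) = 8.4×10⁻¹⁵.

Yes

Total volume after mixing = 230 + 120 = 350 mL.
[Cd²⁺] = (1.1×10⁻⁴)(230)/350 = 7.2×10⁻⁵ mol/L
[OH⁻] = (9.7×10⁻⁵)(120)/350 = 3.3×10⁻⁵ mol/L
Q = [Cd²⁺][OH⁻]^2 = 8.0×10⁻¹⁴
Q = 8.0×10⁻¹⁴ > Ksp = 8.4×10⁻¹⁵, so the solution is supersaturated and Cd(OH)₂ precipitates.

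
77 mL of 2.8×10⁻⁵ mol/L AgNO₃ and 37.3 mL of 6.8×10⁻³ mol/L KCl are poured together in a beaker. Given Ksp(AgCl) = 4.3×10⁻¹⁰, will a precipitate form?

Total volume after mixing = 77 + 37.3 = 114.3 mL.
[Ag⁺] = (2.8×10⁻⁵)(77)/114.3 = 1.9×10⁻⁵ mol/L
[Cl⁻] = (6.8×10⁻³)(37.3)/114.3 = 2.2×10⁻³ mol/L
Q = [Ag⁺][Cl⁻] = 4.2×10⁻⁸
Since Q (4.2×10⁻⁸) exceeds Ksp (4.3×10⁻¹⁰), AgCl will precipitate.

Yes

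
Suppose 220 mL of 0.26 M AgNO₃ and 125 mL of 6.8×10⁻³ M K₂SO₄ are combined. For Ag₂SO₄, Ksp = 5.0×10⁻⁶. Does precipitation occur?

Yes

After mixing, V = 220 mL + 125 mL = 345 mL.
[Ag⁺] = (0.26)(220)/345 = 0.17 M
[SO₄²⁻] = (6.8×10⁻³)(125)/345 = 2.5×10⁻³ M
Q = [Ag⁺]^2[SO₄²⁻] = 6.8×10⁻⁵
Because Q > Ksp (6.8×10⁻⁵ vs 5.0×10⁻⁶), a precipitate of Ag₂SO₄ forms.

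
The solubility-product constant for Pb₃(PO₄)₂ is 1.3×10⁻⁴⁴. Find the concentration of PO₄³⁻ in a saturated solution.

1.3×10⁻⁹ M

Pb₃(PO₄)₂(s) ⇌ 3 Pb²⁺(aq) + 2 PO₄³⁻(aq)
With molar solubility s: [Pb²⁺] = 3s, [PO₄³⁻] = 2s.
Ksp = [Pb²⁺]^3[PO₄³⁻]^2 = (3s)^3 · (2s)^2 = 108s^5 = 1.3×10⁻⁴⁴
s = 6.5×10⁻¹⁰ mol L⁻¹
[PO₄³⁻] = 2s = 1.3×10⁻⁹ mol L⁻¹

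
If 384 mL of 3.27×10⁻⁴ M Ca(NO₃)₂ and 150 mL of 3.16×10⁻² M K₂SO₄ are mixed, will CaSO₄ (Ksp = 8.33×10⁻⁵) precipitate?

No

After mixing, V = 384 mL + 150 mL = 534 mL.
[Ca²⁺] = (3.27×10⁻⁴)(384)/534 = 2.35×10⁻⁴ M
[SO₄²⁻] = (3.16×10⁻²)(150)/534 = 8.88×10⁻³ M
Q = [Ca²⁺][SO₄²⁻] = 2.09×10⁻⁶
Q = 2.09×10⁻⁶ < Ksp = 8.33×10⁻⁵, so the solution is unsaturated and no precipitate forms.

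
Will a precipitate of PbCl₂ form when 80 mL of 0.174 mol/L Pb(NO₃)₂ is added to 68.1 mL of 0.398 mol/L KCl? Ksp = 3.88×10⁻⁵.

Yes

The combined volume is 148.1 mL.
[Pb²⁺] = (0.174)(80)/148.1 = 9.40×10⁻² mol/L
[Cl⁻] = (0.398)(68.1)/148.1 = 0.183 mol/L
Q = [Pb²⁺][Cl⁻]^2 = 3.15×10⁻³
Because Q > Ksp (3.15×10⁻³ vs 3.88×10⁻⁵), a precipitate of PbCl₂ forms.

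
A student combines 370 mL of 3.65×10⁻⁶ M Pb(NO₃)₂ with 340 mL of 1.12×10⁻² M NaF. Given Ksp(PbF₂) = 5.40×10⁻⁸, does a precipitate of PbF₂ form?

No

Total volume after mixing = 370 + 340 = 710 mL.
[Pb²⁺] = (3.65×10⁻⁶)(370)/710 = 1.90×10⁻⁶ M
[F⁻] = (1.12×10⁻²)(340)/710 = 5.36×10⁻³ M
Q = [Pb²⁺][F⁻]^2 = 5.47×10⁻¹¹
Q < Ksp (5.47×10⁻¹¹ vs 5.40×10⁻⁸); the solution remains unsaturated and no precipitate forms.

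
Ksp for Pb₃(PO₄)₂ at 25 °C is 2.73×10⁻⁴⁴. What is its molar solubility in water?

7.60×10⁻¹⁰ M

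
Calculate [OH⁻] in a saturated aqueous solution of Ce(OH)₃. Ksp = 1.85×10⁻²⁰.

Ce(OH)₃(s) ⇌ Ce³⁺(aq) + 3 OH⁻(aq)
If s mol/L of Ce(OH)₃ dissolves, [Ce³⁺] = s and [OH⁻] = 3s.
Ksp = [Ce³⁺][OH⁻]^3 = s · (3s)^3 = 27s^4 = 1.85×10⁻²⁰
s = 5.12×10⁻⁶ mol L⁻¹
[OH⁻] = 3s = 1.53×10⁻⁵ mol L⁻¹

1.53×10⁻⁵ M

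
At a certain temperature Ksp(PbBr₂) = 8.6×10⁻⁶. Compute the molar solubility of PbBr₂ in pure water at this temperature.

PbBr₂(s) ⇌ Pb²⁺(aq) + 2 Br⁻(aq)
With molar solubility s: [Pb²⁺] = s, [Br⁻] = 2s.
Ksp = [Pb²⁺][Br⁻]^2 = s · (2s)^2 = 4s^3
4s^3 = 8.6×10⁻⁶  ⇒  s^3 = 2.2×10⁻⁶
s = (2.2×10⁻⁶)^(1/3) = 1.3×10⁻² mol/L

1.3×10⁻² M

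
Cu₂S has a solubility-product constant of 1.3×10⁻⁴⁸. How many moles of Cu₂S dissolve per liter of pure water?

Cu₂S(s) ⇌ 2 Cu⁺(aq) + S²⁻(aq)
For each mole of Cu₂S that dissolves per liter, [Cu⁺] = 2s and [S²⁻] = s; let s denote this solubility.
Ksp = [Cu⁺]^2[S²⁻] = (2s)^2 · s = 4s^3
4s^3 = 1.3×10⁻⁴⁸  ⇒  s^3 = 3.3×10⁻⁴⁹
s = (3.3×10⁻⁴⁹)^(1/3) = 6.9×10⁻¹⁷ mol L⁻¹

6.9×10⁻¹⁷ M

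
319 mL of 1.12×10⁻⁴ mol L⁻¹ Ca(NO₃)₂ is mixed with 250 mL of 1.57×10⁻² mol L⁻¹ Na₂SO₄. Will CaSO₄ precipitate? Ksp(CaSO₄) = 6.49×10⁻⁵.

No

The combined volume is 569 mL.
[Ca²⁺] = (1.12×10⁻⁴)(319)/569 = 6.28×10⁻⁵ mol L⁻¹
[SO₄²⁻] = (1.57×10⁻²)(250)/569 = 6.90×10⁻³ mol L⁻¹
Q = [Ca²⁺][SO₄²⁻] = 4.33×10⁻⁷
Since Q (4.33×10⁻⁷) is less than Ksp (6.49×10⁻⁵), no CaSO₄ precipitates.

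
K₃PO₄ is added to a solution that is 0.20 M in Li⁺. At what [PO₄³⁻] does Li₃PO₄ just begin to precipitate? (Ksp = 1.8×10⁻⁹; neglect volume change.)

2.3×10⁻⁷ M

Precipitation of each salt begins when its ion product equals Ksp.
Li₃PO₄(s) ⇌ 3 Li⁺(aq) + PO₄³⁻(aq)
Ksp = [Li⁺]^3[PO₄³⁻] = [PO₄³⁻](0.20)^3
[PO₄³⁻] = 1.8×10⁻⁹ / (0.20)^3 = 2.3×10⁻⁷
[PO₄³⁻] = 2.3×10⁻⁷ M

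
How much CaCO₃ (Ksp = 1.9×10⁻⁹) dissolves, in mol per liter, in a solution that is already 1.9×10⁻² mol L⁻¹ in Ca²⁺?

CaCO₃(s) ⇌ Ca²⁺(aq) + CO₃²⁻(aq)
Ca²⁺ is already present at 1.9×10⁻² mol L⁻¹. If s mol/L of CaCO₃ dissolves, [CO₃²⁻] = s while [Ca²⁺] ≈ 1.9×10⁻² mol L⁻¹.
Ksp = [Ca²⁺][CO₃²⁻] = (1.9×10⁻²)s
s = 1.9×10⁻⁹ / (1.9×10⁻²) = 1.0×10⁻⁷
s = 1.0×10⁻⁷ mol L⁻¹

1.0×10⁻⁷ M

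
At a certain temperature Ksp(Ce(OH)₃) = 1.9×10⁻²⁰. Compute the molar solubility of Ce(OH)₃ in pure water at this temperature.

Ce(OH)₃(s) ⇌ Ce³⁺(aq) + 3 OH⁻(aq)
If s mol/L of Ce(OH)₃ dissolves, [Ce³⁺] = s and [OH⁻] = 3s.
Ksp = [Ce³⁺][OH⁻]^3 = s · (3s)^3 = 27s^4
27s^4 = 1.9×10⁻²⁰  ⇒  s^4 = 7.0×10⁻²²
Taking the 4th root, s = 5.2×10⁻⁶ M.

5.2×10⁻⁶ M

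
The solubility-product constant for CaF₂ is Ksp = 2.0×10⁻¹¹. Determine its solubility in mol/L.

1.7×10⁻⁴ M

CaF₂(s) ⇌ Ca²⁺(aq) + 2 F⁻(aq)
Call the molar solubility s, so that [Ca²⁺] = s and [F⁻] = 2s.
Ksp = [Ca²⁺][F⁻]^2 = s · (2s)^2 = 4s^3
4s^3 = 2.0×10⁻¹¹  ⇒  s^3 = 5.0×10⁻¹²
s = (5.0×10⁻¹²)^(1/3) = 1.7×10⁻⁴ mol/L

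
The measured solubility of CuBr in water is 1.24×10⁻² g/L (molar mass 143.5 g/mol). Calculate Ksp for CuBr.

Ksp = 7.47×10⁻⁹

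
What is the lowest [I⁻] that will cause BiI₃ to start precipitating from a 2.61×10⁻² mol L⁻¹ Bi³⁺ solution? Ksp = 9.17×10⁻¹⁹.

3.28×10⁻⁶ M

A salt starts to precipitate once the ion product Q reaches its Ksp.
BiI₃(s) ⇌ Bi³⁺(aq) + 3 I⁻(aq)
Ksp = [Bi³⁺][I⁻]^3 = [I⁻]^3(2.61×10⁻²)
[I⁻]^3 = 9.17×10⁻¹⁹ / (2.61×10⁻²) = 3.51×10⁻¹⁷
[I⁻] = 3.28×10⁻⁶ mol L⁻¹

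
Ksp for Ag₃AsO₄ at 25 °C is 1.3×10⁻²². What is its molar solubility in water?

Ag₃AsO₄(s) ⇌ 3 Ag⁺(aq) + AsO₄³⁻(aq)
For each mole of Ag₃AsO₄ that dissolves per liter, [Ag⁺] = 3s and [AsO₄³⁻] = s; let s denote this solubility.
Ksp = [Ag⁺]^3[AsO₄³⁻] = (3s)^3 · s = 27s^4
27s^4 = 1.3×10⁻²²  ⇒  s^4 = 4.8×10⁻²⁴
Taking the 4th root, s = 1.5×10⁻⁶ mol/L.

1.5×10⁻⁶ M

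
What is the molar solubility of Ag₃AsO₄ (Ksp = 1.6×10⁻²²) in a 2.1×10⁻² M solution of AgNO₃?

1.7×10⁻¹⁷ M

Ag₃AsO₄(s) ⇌ 3 Ag⁺(aq) + AsO₄³⁻(aq)
Ag⁺ is already present at 2.1×10⁻² M. If s mol/L of Ag₃AsO₄ dissolves, [AsO₄³⁻] = s while [Ag⁺] ≈ 2.1×10⁻² M.
Ksp = [Ag⁺]^3[AsO₄³⁻] = (2.1×10⁻²)^3s
s = 1.6×10⁻²² / (2.1×10⁻²)^3 = 1.7×10⁻¹⁷
s = 1.7×10⁻¹⁷ M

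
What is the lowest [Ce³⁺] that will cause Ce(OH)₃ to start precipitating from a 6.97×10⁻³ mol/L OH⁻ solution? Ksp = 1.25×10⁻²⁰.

3.69×10⁻¹⁴ M

Precipitation of each salt begins when its ion product equals Ksp.
Ce(OH)₃(s) ⇌ Ce³⁺(aq) + 3 OH⁻(aq)
Ksp = [Ce³⁺][OH⁻]^3 = [Ce³⁺](6.97×10⁻³)^3
[Ce³⁺] = 1.25×10⁻²⁰ / (6.97×10⁻³)^3 = 3.69×10⁻¹⁴
[Ce³⁺] = 3.69×10⁻¹⁴ mol/L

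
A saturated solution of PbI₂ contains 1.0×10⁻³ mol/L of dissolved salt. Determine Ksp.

PbI₂(s) ⇌ Pb²⁺(aq) + 2 I⁻(aq)
With molar solubility s: [Pb²⁺] = s, [I⁻] = 2s.
Ksp = [Pb²⁺][I⁻]^2 = s · (2s)^2 = 4s^3
Ksp = 4 × (1.0×10⁻³)^3 = 4.0×10⁻⁹

Ksp = 4.0×10⁻⁹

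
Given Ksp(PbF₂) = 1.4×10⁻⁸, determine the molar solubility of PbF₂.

1.5×10⁻³ M

PbF₂(s) ⇌ Pb²⁺(aq) + 2 F⁻(aq)
Let s be the molar solubility. Then [Pb²⁺] = s and [F⁻] = 2s.
Ksp = [Pb²⁺][F⁻]^2 = s · (2s)^2 = 4s^3
4s^3 = 1.4×10⁻⁸  ⇒  s^3 = 3.5×10⁻⁹
s = 1.5×10⁻³ M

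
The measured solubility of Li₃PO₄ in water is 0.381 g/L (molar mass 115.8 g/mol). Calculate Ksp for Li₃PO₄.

Ksp = 3.16×10⁻⁹

Molar solubility s = (0.381 g/L) / (115.8 g/mol) = 3.2902×10⁻³ mol/L
Li₃PO₄(s) ⇌ 3 Li⁺(aq) + PO₄³⁻(aq)
With molar solubility s: [Li⁺] = 3s, [PO₄³⁻] = s.
Ksp = [Li⁺]^3[PO₄³⁻] = (3s)^3 · s = 27s^4
Ksp = 27 × (3.2902×10⁻³)^4 = 3.16×10⁻⁹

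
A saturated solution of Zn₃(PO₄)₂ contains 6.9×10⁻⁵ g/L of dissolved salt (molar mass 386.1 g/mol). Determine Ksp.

Convert to molarity: s = 6.9×10⁻⁵ / 386.1 = 1.787×10⁻⁷ mol/L
Zn₃(PO₄)₂(s) ⇌ 3 Zn²⁺(aq) + 2 PO₄³⁻(aq)
Let s be the molar solubility. Then [Zn²⁺] = 3s and [PO₄³⁻] = 2s.
Ksp = [Zn²⁺]^3[PO₄³⁻]^2 = (3s)^3 · (2s)^2 = 108s^5
Ksp = 108 × (1.787×10⁻⁷)^5 = 2.0×10⁻³²

Ksp = 2.0×10⁻³²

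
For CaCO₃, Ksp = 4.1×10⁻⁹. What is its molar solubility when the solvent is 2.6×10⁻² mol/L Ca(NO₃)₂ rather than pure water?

CaCO₃(s) ⇌ Ca²⁺(aq) + CO₃²⁻(aq)
With Ca²⁺ already at 2.6×10⁻² mol/L and s small, take [Ca²⁺] ≈ 2.6×10⁻² mol/L and [CO₃²⁻] = s.
Ksp = [Ca²⁺][CO₃²⁻] = (2.6×10⁻²)s
s = 4.1×10⁻⁹ / (2.6×10⁻²) = 1.6×10⁻⁷
s = 1.6×10⁻⁷ mol/L

1.6×10⁻⁷ M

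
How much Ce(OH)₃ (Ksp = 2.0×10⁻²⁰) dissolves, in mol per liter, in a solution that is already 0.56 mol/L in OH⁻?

Ce(OH)₃(s) ⇌ Ce³⁺(aq) + 3 OH⁻(aq)
With OH⁻ already at 0.56 mol/L and s small, take [OH⁻] ≈ 0.56 mol/L and [Ce³⁺] = s.
Ksp = [Ce³⁺][OH⁻]^3 = s(0.56)^3
s = 2.0×10⁻²⁰ / (0.56)^3 = 1.1×10⁻¹⁹
s = 1.1×10⁻¹⁹ mol/L

1.1×10⁻¹⁹ M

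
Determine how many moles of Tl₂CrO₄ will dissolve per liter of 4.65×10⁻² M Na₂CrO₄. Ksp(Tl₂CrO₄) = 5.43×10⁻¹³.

Tl₂CrO₄(s) ⇌ 2 Tl⁺(aq) + CrO₄²⁻(aq)
The solution already contains CrO₄²⁻ at 4.65×10⁻² M. Let s be the molar solubility of Tl₂CrO₄.
[CrO₄²⁻] ≈ 4.65×10⁻² M (common ion dominates); [Tl⁺] = 2s.
Ksp = [Tl⁺]^2[CrO₄²⁻] = (2s)^2(4.65×10⁻²)
(2s)^2 = 5.43×10⁻¹³ / (4.65×10⁻²) = 1.17×10⁻¹¹
s = 1.71×10⁻⁶ M

1.71×10⁻⁶ M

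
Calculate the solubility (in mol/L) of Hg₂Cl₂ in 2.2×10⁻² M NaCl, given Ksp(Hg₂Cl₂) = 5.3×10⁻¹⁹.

Hg₂Cl₂(s) ⇌ Hg₂²⁺(aq) + 2 Cl⁻(aq)
The solution already contains Cl⁻ at 2.2×10⁻² M. Let s be the molar solubility of Hg₂Cl₂.
[Cl⁻] ≈ 2.2×10⁻² M (common ion dominates); [Hg₂²⁺] = s.
Ksp = [Hg₂²⁺][Cl⁻]^2 = s(2.2×10⁻²)^2
s = 5.3×10⁻¹⁹ / (2.2×10⁻²)^2 = 1.1×10⁻¹⁵
s = 1.1×10⁻¹⁵ M

1.1×10⁻¹⁵ M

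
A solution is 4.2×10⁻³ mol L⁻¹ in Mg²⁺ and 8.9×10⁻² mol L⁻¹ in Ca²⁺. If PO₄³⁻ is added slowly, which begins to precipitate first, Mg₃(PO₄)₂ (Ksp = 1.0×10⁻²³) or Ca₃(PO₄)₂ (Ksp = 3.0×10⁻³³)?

Precipitation begins when Q = Ksp.
For Mg₃(PO₄)₂: [PO₄³⁻] = (Ksp/[Mg²⁺]^3)^(1/2) = 1.2×10⁻⁸ mol L⁻¹
For Ca₃(PO₄)₂: [PO₄³⁻] = (Ksp/[Ca²⁺]^3)^(1/2) = 2.1×10⁻¹⁵ mol L⁻¹
Since Ca₃(PO₄)₂ needs less PO₄³⁻ to reach saturation, it precipitates first.

Ca₃(PO₄)₂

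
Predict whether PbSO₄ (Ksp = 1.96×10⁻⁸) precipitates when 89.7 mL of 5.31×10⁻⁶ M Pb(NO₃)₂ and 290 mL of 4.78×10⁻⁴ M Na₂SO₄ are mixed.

No

Total volume after mixing = 89.7 + 290 = 379.7 mL.
[Pb²⁺] = (5.31×10⁻⁶)(89.7)/379.7 = 1.25×10⁻⁶ M
[SO₄²⁻] = (4.78×10⁻⁴)(290)/379.7 = 3.65×10⁻⁴ M
Q = [Pb²⁺][SO₄²⁻] = 4.58×10⁻¹⁰
Q < Ksp (4.58×10⁻¹⁰ vs 1.96×10⁻⁸); the solution remains unsaturated and no precipitate forms.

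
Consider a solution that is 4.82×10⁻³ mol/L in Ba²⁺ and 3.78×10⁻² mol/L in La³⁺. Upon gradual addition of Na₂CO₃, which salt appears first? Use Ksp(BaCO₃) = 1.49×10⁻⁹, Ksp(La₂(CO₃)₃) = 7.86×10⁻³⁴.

La₂(CO₃)₃

A salt starts to precipitate once the ion product Q reaches its Ksp.
For BaCO₃: [CO₃²⁻] = (Ksp/[Ba²⁺]) = 3.09×10⁻⁷ mol/L
For La₂(CO₃)₃: [CO₃²⁻] = (Ksp/[La³⁺]^2)^(1/3) = 8.19×10⁻¹¹ mol/L
The smaller threshold [CO₃²⁻] is reached first, so La₂(CO₃)₃ precipitates first.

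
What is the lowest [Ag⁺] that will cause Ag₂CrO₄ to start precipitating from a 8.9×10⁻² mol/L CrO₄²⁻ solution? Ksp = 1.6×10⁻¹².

4.2×10⁻⁶ M

A salt starts to precipitate once the ion product Q reaches its Ksp.
Ag₂CrO₄(s) ⇌ 2 Ag⁺(aq) + CrO₄²⁻(aq)
Ksp = [Ag⁺]^2[CrO₄²⁻] = [Ag⁺]^2(8.9×10⁻²)
[Ag⁺]^2 = 1.6×10⁻¹² / (8.9×10⁻²) = 1.8×10⁻¹¹
[Ag⁺] = 4.2×10⁻⁶ mol/L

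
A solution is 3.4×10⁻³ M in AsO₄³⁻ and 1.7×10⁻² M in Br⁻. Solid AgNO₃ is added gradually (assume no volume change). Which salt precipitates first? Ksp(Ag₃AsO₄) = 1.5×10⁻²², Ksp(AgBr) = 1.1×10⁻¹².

AgBr

The threshold for precipitation is Q = Ksp.
For Ag₃AsO₄: [Ag⁺] = (Ksp/[AsO₄³⁻])^(1/3) = 3.5×10⁻⁷ M
For AgBr: [Ag⁺] = (Ksp/[Br⁻]) = 6.5×10⁻¹¹ M
The smaller threshold [Ag⁺] is reached first, so AgBr precipitates first.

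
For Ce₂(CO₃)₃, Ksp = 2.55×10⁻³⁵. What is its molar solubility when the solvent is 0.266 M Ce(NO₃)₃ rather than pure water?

2.37×10⁻¹² M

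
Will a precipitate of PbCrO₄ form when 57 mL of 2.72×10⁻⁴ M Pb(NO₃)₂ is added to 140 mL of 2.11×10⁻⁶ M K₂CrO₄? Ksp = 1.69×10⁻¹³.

Total volume after mixing = 57 + 140 = 197 mL.
[Pb²⁺] = (2.72×10⁻⁴)(57)/197 = 7.87×10⁻⁵ M
[CrO₄²⁻] = (2.11×10⁻⁶)(140)/197 = 1.50×10⁻⁶ M
Q = [Pb²⁺][CrO₄²⁻] = 1.18×10⁻¹⁰
Since Q (1.18×10⁻¹⁰) exceeds Ksp (1.69×10⁻¹³), PbCrO₄ will precipitate.

Yes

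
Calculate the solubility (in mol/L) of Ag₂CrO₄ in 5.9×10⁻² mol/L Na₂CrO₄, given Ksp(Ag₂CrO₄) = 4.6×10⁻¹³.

Ag₂CrO₄(s) ⇌ 2 Ag⁺(aq) + CrO₄²⁻(aq)
CrO₄²⁻ is already present at 5.9×10⁻² mol/L. If s mol/L of Ag₂CrO₄ dissolves, [Ag⁺] = 2s while [CrO₄²⁻] ≈ 5.9×10⁻² mol/L.
Ksp = [Ag⁺]^2[CrO₄²⁻] = (2s)^2(5.9×10⁻²)
(2s)^2 = 4.6×10⁻¹³ / (5.9×10⁻²) = 7.8×10⁻¹²
s = 1.4×10⁻⁶ mol/L

1.4×10⁻⁶ M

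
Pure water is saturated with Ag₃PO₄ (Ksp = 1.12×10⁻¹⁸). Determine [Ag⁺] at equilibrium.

4.28×10⁻⁵ M

Ag₃PO₄(s) ⇌ 3 Ag⁺(aq) + PO₄³⁻(aq)
Let s be the molar solubility. Then [Ag⁺] = 3s and [PO₄³⁻] = s.
Ksp = [Ag⁺]^3[PO₄³⁻] = (3s)^3 · s = 27s^4 = 1.12×10⁻¹⁸
s = 1.43×10⁻⁵ mol L⁻¹
[Ag⁺] = 3s = 4.28×10⁻⁵ mol L⁻¹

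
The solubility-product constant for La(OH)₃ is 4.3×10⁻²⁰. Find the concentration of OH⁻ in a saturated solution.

La(OH)₃(s) ⇌ La³⁺(aq) + 3 OH⁻(aq)
For each mole of La(OH)₃ that dissolves per liter, [La³⁺] = s and [OH⁻] = 3s; let s denote this solubility.
Ksp = [La³⁺][OH⁻]^3 = s · (3s)^3 = 27s^4 = 4.3×10⁻²⁰
s = 6.3×10⁻⁶ mol L⁻¹
[OH⁻] = 3s = 1.9×10⁻⁵ mol L⁻¹

1.9×10⁻⁵ M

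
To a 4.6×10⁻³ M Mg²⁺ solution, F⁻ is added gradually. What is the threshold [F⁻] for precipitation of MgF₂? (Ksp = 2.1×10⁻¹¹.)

6.8×10⁻⁵ M

The threshold for precipitation is Q = Ksp.
MgF₂(s) ⇌ Mg²⁺(aq) + 2 F⁻(aq)
Ksp = [Mg²⁺][F⁻]^2 = [F⁻]^2(4.6×10⁻³)
[F⁻]^2 = 2.1×10⁻¹¹ / (4.6×10⁻³) = 4.6×10⁻⁹
[F⁻] = 6.8×10⁻⁵ M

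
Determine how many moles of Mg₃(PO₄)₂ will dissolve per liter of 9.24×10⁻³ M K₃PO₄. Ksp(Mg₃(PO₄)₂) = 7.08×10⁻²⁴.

1.45×10⁻⁷ M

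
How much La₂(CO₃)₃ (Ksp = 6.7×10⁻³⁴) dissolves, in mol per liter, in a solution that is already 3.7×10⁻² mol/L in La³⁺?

2.6×10⁻¹¹ M

La₂(CO₃)₃(s) ⇌ 2 La³⁺(aq) + 3 CO₃²⁻(aq)
With La³⁺ already at 3.7×10⁻² mol/L and s small, take [La³⁺] ≈ 3.7×10⁻² mol/L and [CO₃²⁻] = 3s.
Ksp = [La³⁺]^2[CO₃²⁻]^3 = (3.7×10⁻²)^2(3s)^3
(3s)^3 = 6.7×10⁻³⁴ / (3.7×10⁻²)^2 = 4.9×10⁻³¹
s = 2.6×10⁻¹¹ mol/L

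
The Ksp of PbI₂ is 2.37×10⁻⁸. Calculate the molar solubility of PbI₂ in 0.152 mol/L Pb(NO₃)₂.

1.97×10⁻⁴ M

PbI₂(s) ⇌ Pb²⁺(aq) + 2 I⁻(aq)
With Pb²⁺ already at 0.152 mol/L and s small, take [Pb²⁺] ≈ 0.152 mol/L and [I⁻] = 2s.
Ksp = [Pb²⁺][I⁻]^2 = (0.152)(2s)^2
(2s)^2 = 2.37×10⁻⁸ / (0.152) = 1.56×10⁻⁷
s = 1.97×10⁻⁴ mol/L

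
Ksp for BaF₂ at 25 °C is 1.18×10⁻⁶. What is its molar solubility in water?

6.66×10⁻³ M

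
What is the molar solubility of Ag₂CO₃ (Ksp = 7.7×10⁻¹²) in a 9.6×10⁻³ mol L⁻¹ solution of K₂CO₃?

1.4×10⁻⁵ M

Ag₂CO₃(s) ⇌ 2 Ag⁺(aq) + CO₃²⁻(aq)
Let s be the solubility of Ag₂CO₃ here. The common ion gives [CO₃²⁻] ≈ 9.6×10⁻³ mol L⁻¹, and [Ag⁺] = 2s.
Ksp = [Ag⁺]^2[CO₃²⁻] = (2s)^2(9.6×10⁻³)
(2s)^2 = 7.7×10⁻¹² / (9.6×10⁻³) = 8.0×10⁻¹⁰
s = 1.4×10⁻⁵ mol L⁻¹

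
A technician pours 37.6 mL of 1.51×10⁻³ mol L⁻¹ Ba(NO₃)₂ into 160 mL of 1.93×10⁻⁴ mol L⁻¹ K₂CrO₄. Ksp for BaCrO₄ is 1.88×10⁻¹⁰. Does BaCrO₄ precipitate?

After mixing, V = 37.6 mL + 160 mL = 197.6 mL.
[Ba²⁺] = (1.51×10⁻³)(37.6)/197.6 = 2.87×10⁻⁴ mol L⁻¹
[CrO₄²⁻] = (1.93×10⁻⁴)(160)/197.6 = 1.56×10⁻⁴ mol L⁻¹
Q = [Ba²⁺][CrO₄²⁻] = 4.49×10⁻⁸
Q = 4.49×10⁻⁸ > Ksp = 1.88×10⁻¹⁰, so the solution is supersaturated and BaCrO₄ precipitates.

Yes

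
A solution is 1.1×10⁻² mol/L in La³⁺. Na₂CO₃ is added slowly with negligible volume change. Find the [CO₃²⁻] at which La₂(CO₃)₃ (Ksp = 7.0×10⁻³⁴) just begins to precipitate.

The threshold for precipitation is Q = Ksp.
La₂(CO₃)₃(s) ⇌ 2 La³⁺(aq) + 3 CO₃²⁻(aq)
Ksp = [La³⁺]^2[CO₃²⁻]^3 = [CO₃²⁻]^3(1.1×10⁻²)^2
[CO₃²⁻]^3 = 7.0×10⁻³⁴ / (1.1×10⁻²)^2 = 5.8×10⁻³⁰
[CO₃²⁻] = 1.8×10⁻¹⁰ mol/L

1.8×10⁻¹⁰ M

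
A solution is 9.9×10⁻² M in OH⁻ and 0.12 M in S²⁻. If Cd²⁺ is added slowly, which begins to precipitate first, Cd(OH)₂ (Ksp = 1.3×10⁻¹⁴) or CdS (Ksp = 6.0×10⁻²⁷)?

The threshold for precipitation is Q = Ksp.
For Cd(OH)₂: [Cd²⁺] = (Ksp/[OH⁻]^2) = 1.3×10⁻¹² M
For CdS: [Cd²⁺] = (Ksp/[S²⁻]) = 5.0×10⁻²⁶ M
Since CdS needs less Cd²⁺ to reach saturation, it precipitates first.

CdS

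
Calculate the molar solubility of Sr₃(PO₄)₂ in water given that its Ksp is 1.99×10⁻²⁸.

Sr₃(PO₄)₂(s) ⇌ 3 Sr²⁺(aq) + 2 PO₄³⁻(aq)
For each mole of Sr₃(PO₄)₂ that dissolves per liter, [Sr²⁺] = 3s and [PO₄³⁻] = 2s; let s denote this solubility.
Ksp = [Sr²⁺]^3[PO₄³⁻]^2 = (3s)^3 · (2s)^2 = 108s^5
108s^5 = 1.99×10⁻²⁸  ⇒  s^5 = 1.84×10⁻³⁰
s = (1.84×10⁻³⁰)^(1/5) = 1.13×10⁻⁶ mol L⁻¹

1.13×10⁻⁶ M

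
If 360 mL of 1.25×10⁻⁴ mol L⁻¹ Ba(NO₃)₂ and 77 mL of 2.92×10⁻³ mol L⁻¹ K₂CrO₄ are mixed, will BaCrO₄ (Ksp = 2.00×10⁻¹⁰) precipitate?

The combined volume is 437 mL.
[Ba²⁺] = (1.25×10⁻⁴)(360)/437 = 1.03×10⁻⁴ mol L⁻¹
[CrO₄²⁻] = (2.92×10⁻³)(77)/437 = 5.15×10⁻⁴ mol L⁻¹
Q = [Ba²⁺][CrO₄²⁻] = 5.30×10⁻⁸
Since Q (5.30×10⁻⁸) exceeds Ksp (2.00×10⁻¹⁰), BaCrO₄ will precipitate.

Yes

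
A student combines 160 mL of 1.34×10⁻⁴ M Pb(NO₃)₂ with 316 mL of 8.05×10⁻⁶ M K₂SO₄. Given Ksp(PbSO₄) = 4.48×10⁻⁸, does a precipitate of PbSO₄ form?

Total volume after mixing = 160 + 316 = 476 mL.
[Pb²⁺] = (1.34×10⁻⁴)(160)/476 = 4.50×10⁻⁵ M
[SO₄²⁻] = (8.05×10⁻⁶)(316)/476 = 5.34×10⁻⁶ M
Q = [Pb²⁺][SO₄²⁻] = 2.41×10⁻¹⁰
Q = 2.41×10⁻¹⁰ < Ksp = 4.48×10⁻⁸, so the solution is unsaturated and no precipitate forms.

No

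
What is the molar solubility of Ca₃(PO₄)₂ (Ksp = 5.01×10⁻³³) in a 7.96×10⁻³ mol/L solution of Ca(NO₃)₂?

4.98×10⁻¹⁴ M

Ca₃(PO₄)₂(s) ⇌ 3 Ca²⁺(aq) + 2 PO₄³⁻(aq)
Ca²⁺ is already present at 7.96×10⁻³ mol/L. If s mol/L of Ca₃(PO₄)₂ dissolves, [PO₄³⁻] = 2s while [Ca²⁺] ≈ 7.96×10⁻³ mol/L.
Ksp = [Ca²⁺]^3[PO₄³⁻]^2 = (7.96×10⁻³)^3(2s)^2
(2s)^2 = 5.01×10⁻³³ / (7.96×10⁻³)^3 = 9.93×10⁻²⁷
s = 4.98×10⁻¹⁴ mol/L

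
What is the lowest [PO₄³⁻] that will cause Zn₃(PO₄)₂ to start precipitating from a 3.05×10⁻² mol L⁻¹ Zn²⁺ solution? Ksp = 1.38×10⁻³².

2.21×10⁻¹⁴ M

The threshold for precipitation is Q = Ksp.
Zn₃(PO₄)₂(s) ⇌ 3 Zn²⁺(aq) + 2 PO₄³⁻(aq)
Ksp = [Zn²⁺]^3[PO₄³⁻]^2 = [PO₄³⁻]^2(3.05×10⁻²)^3
[PO₄³⁻]^2 = 1.38×10⁻³² / (3.05×10⁻²)^3 = 4.86×10⁻²⁸
[PO₄³⁻] = 2.21×10⁻¹⁴ mol L⁻¹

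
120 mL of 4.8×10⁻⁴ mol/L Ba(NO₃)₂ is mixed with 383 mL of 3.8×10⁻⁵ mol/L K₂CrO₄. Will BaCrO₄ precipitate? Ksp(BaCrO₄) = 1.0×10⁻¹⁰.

Yes

The combined volume is 503 mL.
[Ba²⁺] = (4.8×10⁻⁴)(120)/503 = 1.1×10⁻⁴ mol/L
[CrO₄²⁻] = (3.8×10⁻⁵)(383)/503 = 2.9×10⁻⁵ mol/L
Q = [Ba²⁺][CrO₄²⁻] = 3.3×10⁻⁹
Because Q > Ksp (3.3×10⁻⁹ vs 1.0×10⁻¹⁰), a precipitate of BaCrO₄ forms.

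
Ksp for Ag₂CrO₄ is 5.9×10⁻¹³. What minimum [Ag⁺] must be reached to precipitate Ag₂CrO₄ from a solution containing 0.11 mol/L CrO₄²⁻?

2.3×10⁻⁶ M

A salt starts to precipitate once the ion product Q reaches its Ksp.
Ag₂CrO₄(s) ⇌ 2 Ag⁺(aq) + CrO₄²⁻(aq)
Ksp = [Ag⁺]^2[CrO₄²⁻] = [Ag⁺]^2(0.11)
[Ag⁺]^2 = 5.9×10⁻¹³ / (0.11) = 5.4×10⁻¹²
[Ag⁺] = 2.3×10⁻⁶ mol/L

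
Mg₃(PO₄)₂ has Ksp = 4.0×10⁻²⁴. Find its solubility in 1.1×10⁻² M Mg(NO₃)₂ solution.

8.7×10⁻¹⁰ M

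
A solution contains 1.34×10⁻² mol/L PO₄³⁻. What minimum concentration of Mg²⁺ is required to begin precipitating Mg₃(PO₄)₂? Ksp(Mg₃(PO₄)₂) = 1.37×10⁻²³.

4.24×10⁻⁷ M

The threshold for precipitation is Q = Ksp.
Mg₃(PO₄)₂(s) ⇌ 3 Mg²⁺(aq) + 2 PO₄³⁻(aq)
Ksp = [Mg²⁺]^3[PO₄³⁻]^2 = [Mg²⁺]^3(1.34×10⁻²)^2
[Mg²⁺]^3 = 1.37×10⁻²³ / (1.34×10⁻²)^2 = 7.63×10⁻²⁰
[Mg²⁺] = 4.24×10⁻⁷ mol/L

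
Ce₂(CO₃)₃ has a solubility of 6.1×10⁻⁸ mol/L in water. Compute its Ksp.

Ksp = 9.1×10⁻³⁵

Ce₂(CO₃)₃(s) ⇌ 2 Ce³⁺(aq) + 3 CO₃²⁻(aq)
For each mole of Ce₂(CO₃)₃ that dissolves per liter, [Ce³⁺] = 2s and [CO₃²⁻] = 3s; let s denote this solubility.
Ksp = [Ce³⁺]^2[CO₃²⁻]^3 = (2s)^2 · (3s)^3 = 108s^5
Ksp = 108 × (6.1×10⁻⁸)^5 = 9.1×10⁻³⁵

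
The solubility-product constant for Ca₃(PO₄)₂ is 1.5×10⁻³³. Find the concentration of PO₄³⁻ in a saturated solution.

Ca₃(PO₄)₂(s) ⇌ 3 Ca²⁺(aq) + 2 PO₄³⁻(aq)
If s mol/L of Ca₃(PO₄)₂ dissolves, [Ca²⁺] = 3s and [PO₄³⁻] = 2s.
Ksp = [Ca²⁺]^3[PO₄³⁻]^2 = (3s)^3 · (2s)^2 = 108s^5 = 1.5×10⁻³³
s = 1.1×10⁻⁷ mol L⁻¹
[PO₄³⁻] = 2s = 2.1×10⁻⁷ mol L⁻¹

2.1×10⁻⁷ M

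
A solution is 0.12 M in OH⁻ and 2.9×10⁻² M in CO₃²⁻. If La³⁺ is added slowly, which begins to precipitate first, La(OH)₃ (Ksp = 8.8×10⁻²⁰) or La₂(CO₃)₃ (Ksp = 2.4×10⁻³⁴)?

La(OH)₃

The threshold for precipitation is Q = Ksp.
For La(OH)₃: [La³⁺] = (Ksp/[OH⁻]^3) = 5.1×10⁻¹⁷ M
For La₂(CO₃)₃: [La³⁺] = (Ksp/[CO₃²⁻]^3)^(1/2) = 3.1×10⁻¹⁵ M
La(OH)₃ requires the lower [La³⁺], so it precipitates first.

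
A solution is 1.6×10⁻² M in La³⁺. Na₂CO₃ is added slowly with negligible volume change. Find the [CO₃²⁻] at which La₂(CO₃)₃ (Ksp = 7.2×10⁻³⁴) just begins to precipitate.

Precipitation begins when Q = Ksp.
La₂(CO₃)₃(s) ⇌ 2 La³⁺(aq) + 3 CO₃²⁻(aq)
Ksp = [La³⁺]^2[CO₃²⁻]^3 = [CO₃²⁻]^3(1.6×10⁻²)^2
[CO₃²⁻]^3 = 7.2×10⁻³⁴ / (1.6×10⁻²)^2 = 2.8×10⁻³⁰
[CO₃²⁻] = 1.4×10⁻¹⁰ M

1.4×10⁻¹⁰ M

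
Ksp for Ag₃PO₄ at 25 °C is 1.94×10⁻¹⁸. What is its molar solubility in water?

1.64×10⁻⁵ M

Ag₃PO₄(s) ⇌ 3 Ag⁺(aq) + PO₄³⁻(aq)
With molar solubility s: [Ag⁺] = 3s, [PO₄³⁻] = s.
Ksp = [Ag⁺]^3[PO₄³⁻] = (3s)^3 · s = 27s^4
27s^4 = 1.94×10⁻¹⁸  ⇒  s^4 = 7.19×10⁻²⁰
Taking the 4th root, s = 1.64×10⁻⁵ mol L⁻¹.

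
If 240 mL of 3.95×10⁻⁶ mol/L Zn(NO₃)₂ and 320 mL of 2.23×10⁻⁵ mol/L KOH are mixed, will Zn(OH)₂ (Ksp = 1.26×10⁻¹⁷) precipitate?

Total volume after mixing = 240 + 320 = 560 mL.
[Zn²⁺] = (3.95×10⁻⁶)(240)/560 = 1.69×10⁻⁶ mol/L
[OH⁻] = (2.23×10⁻⁵)(320)/560 = 1.27×10⁻⁵ mol/L
Q = [Zn²⁺][OH⁻]^2 = 2.75×10⁻¹⁶
Q = 2.75×10⁻¹⁶ > Ksp = 1.26×10⁻¹⁷, so the solution is supersaturated and Zn(OH)₂ precipitates.

Yes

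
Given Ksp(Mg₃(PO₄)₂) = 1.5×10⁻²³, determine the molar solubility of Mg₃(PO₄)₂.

Mg₃(PO₄)₂(s) ⇌ 3 Mg²⁺(aq) + 2 PO₄³⁻(aq)
Let s be the molar solubility. Then [Mg²⁺] = 3s and [PO₄³⁻] = 2s.
Ksp = [Mg²⁺]^3[PO₄³⁻]^2 = (3s)^3 · (2s)^2 = 108s^5
108s^5 = 1.5×10⁻²³  ⇒  s^5 = 1.4×10⁻²⁵
Taking the 5th root, s = 1.1×10⁻⁵ mol/L.

1.1×10⁻⁵ M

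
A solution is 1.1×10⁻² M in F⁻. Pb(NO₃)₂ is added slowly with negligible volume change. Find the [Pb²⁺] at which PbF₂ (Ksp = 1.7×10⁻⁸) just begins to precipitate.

A salt starts to precipitate once the ion product Q reaches its Ksp.
PbF₂(s) ⇌ Pb²⁺(aq) + 2 F⁻(aq)
Ksp = [Pb²⁺][F⁻]^2 = [Pb²⁺](1.1×10⁻²)^2
[Pb²⁺] = 1.7×10⁻⁸ / (1.1×10⁻²)^2 = 1.4×10⁻⁴
[Pb²⁺] = 1.4×10⁻⁴ M

1.4×10⁻⁴ M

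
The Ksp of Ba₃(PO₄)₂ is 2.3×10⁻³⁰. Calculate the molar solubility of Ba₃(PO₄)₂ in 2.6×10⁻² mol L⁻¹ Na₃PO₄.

5.0×10⁻¹⁰ M

Ba₃(PO₄)₂(s) ⇌ 3 Ba²⁺(aq) + 2 PO₄³⁻(aq)
Let s be the solubility of Ba₃(PO₄)₂ here. The common ion gives [PO₄³⁻] ≈ 2.6×10⁻² mol L⁻¹, and [Ba²⁺] = 3s.
Ksp = [Ba²⁺]^3[PO₄³⁻]^2 = (3s)^3(2.6×10⁻²)^2
(3s)^3 = 2.3×10⁻³⁰ / (2.6×10⁻²)^2 = 3.4×10⁻²⁷
s = 5.0×10⁻¹⁰ mol L⁻¹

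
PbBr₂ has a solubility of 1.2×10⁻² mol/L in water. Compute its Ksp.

Ksp = 6.9×10⁻⁶

PbBr₂(s) ⇌ Pb²⁺(aq) + 2 Br⁻(aq)
With molar solubility s: [Pb²⁺] = s, [Br⁻] = 2s.
Ksp = [Pb²⁺][Br⁻]^2 = s · (2s)^2 = 4s^3
Ksp = 4 × (1.2×10⁻²)^3 = 6.9×10⁻⁶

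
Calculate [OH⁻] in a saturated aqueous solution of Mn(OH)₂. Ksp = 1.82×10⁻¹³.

Mn(OH)₂(s) ⇌ Mn²⁺(aq) + 2 OH⁻(aq)
If s mol/L of Mn(OH)₂ dissolves, [Mn²⁺] = s and [OH⁻] = 2s.
Ksp = [Mn²⁺][OH⁻]^2 = s · (2s)^2 = 4s^3 = 1.82×10⁻¹³
s = 3.57×10⁻⁵ mol L⁻¹
[OH⁻] = 2s = 7.14×10⁻⁵ mol L⁻¹

7.14×10⁻⁵ M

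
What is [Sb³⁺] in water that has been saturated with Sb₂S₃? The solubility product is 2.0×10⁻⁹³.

2.3×10⁻¹⁹ M

Sb₂S₃(s) ⇌ 2 Sb³⁺(aq) + 3 S²⁻(aq)
With molar solubility s: [Sb³⁺] = 2s, [S²⁻] = 3s.
Ksp = [Sb³⁺]^2[S²⁻]^3 = (2s)^2 · (3s)^3 = 108s^5 = 2.0×10⁻⁹³
s = 1.1×10⁻¹⁹ M
[Sb³⁺] = 2s = 2.3×10⁻¹⁹ M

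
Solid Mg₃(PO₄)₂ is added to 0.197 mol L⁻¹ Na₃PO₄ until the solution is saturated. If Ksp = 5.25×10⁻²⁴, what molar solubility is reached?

Mg₃(PO₄)₂(s) ⇌ 3 Mg²⁺(aq) + 2 PO₄³⁻(aq)
With PO₄³⁻ already at 0.197 mol L⁻¹ and s small, take [PO₄³⁻] ≈ 0.197 mol L⁻¹ and [Mg²⁺] = 3s.
Ksp = [Mg²⁺]^3[PO₄³⁻]^2 = (3s)^3(0.197)^2
(3s)^3 = 5.25×10⁻²⁴ / (0.197)^2 = 1.35×10⁻²²
s = 1.71×10⁻⁸ mol L⁻¹

1.71×10⁻⁸ M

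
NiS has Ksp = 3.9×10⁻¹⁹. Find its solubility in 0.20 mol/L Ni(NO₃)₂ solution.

NiS(s) ⇌ Ni²⁺(aq) + S²⁻(aq)
Let s be the solubility of NiS here. The common ion gives [Ni²⁺] ≈ 0.20 mol/L, and [S²⁻] = s.
Ksp = [Ni²⁺][S²⁻] = (0.20)s
s = 3.9×10⁻¹⁹ / (0.20) = 2.0×10⁻¹⁸
s = 2.0×10⁻¹⁸ mol/L

2.0×10⁻¹⁸ M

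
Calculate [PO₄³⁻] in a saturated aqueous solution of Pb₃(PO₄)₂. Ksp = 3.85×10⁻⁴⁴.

Pb₃(PO₄)₂(s) ⇌ 3 Pb²⁺(aq) + 2 PO₄³⁻(aq)
With molar solubility s: [Pb²⁺] = 3s, [PO₄³⁻] = 2s.
Ksp = [Pb²⁺]^3[PO₄³⁻]^2 = (3s)^3 · (2s)^2 = 108s^5 = 3.85×10⁻⁴⁴
s = 8.14×10⁻¹⁰ mol L⁻¹
[PO₄³⁻] = 2s = 1.63×10⁻⁹ mol L⁻¹

1.63×10⁻⁹ M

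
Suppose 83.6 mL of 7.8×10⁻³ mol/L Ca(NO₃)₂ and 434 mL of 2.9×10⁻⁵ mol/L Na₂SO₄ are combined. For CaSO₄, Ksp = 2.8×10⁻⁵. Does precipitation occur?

Total volume after mixing = 83.6 + 434 = 517.6 mL.
[Ca²⁺] = (7.8×10⁻³)(83.6)/517.6 = 1.3×10⁻³ mol/L
[SO₄²⁻] = (2.9×10⁻⁵)(434)/517.6 = 2.4×10⁻⁵ mol/L
Q = [Ca²⁺][SO₄²⁻] = 3.1×10⁻⁸
Q = 3.1×10⁻⁸ < Ksp = 2.8×10⁻⁵, so the solution is unsaturated and no precipitate forms.

No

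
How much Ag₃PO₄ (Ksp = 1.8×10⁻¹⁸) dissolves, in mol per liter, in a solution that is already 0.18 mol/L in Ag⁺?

Ag₃PO₄(s) ⇌ 3 Ag⁺(aq) + PO₄³⁻(aq)
Ag⁺ is already present at 0.18 mol/L. If s mol/L of Ag₃PO₄ dissolves, [PO₄³⁻] = s while [Ag⁺] ≈ 0.18 mol/L.
Ksp = [Ag⁺]^3[PO₄³⁻] = (0.18)^3s
s = 1.8×10⁻¹⁸ / (0.18)^3 = 3.1×10⁻¹⁶
s = 3.1×10⁻¹⁶ mol/L

3.1×10⁻¹⁶ M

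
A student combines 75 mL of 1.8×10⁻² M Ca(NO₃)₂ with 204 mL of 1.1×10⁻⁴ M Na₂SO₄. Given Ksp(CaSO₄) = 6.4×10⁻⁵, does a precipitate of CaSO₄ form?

After mixing, V = 75 mL + 204 mL = 279 mL.
[Ca²⁺] = (1.8×10⁻²)(75)/279 = 4.8×10⁻³ M
[SO₄²⁻] = (1.1×10⁻⁴)(204)/279 = 8.0×10⁻⁵ M
Q = [Ca²⁺][SO₄²⁻] = 3.9×10⁻⁷
Q < Ksp (3.9×10⁻⁷ vs 6.4×10⁻⁵); the solution remains unsaturated and no precipitate forms.

No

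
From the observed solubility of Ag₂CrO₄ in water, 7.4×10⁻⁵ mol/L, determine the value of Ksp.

Ag₂CrO₄(s) ⇌ 2 Ag⁺(aq) + CrO₄²⁻(aq)
With molar solubility s: [Ag⁺] = 2s, [CrO₄²⁻] = s.
Ksp = [Ag⁺]^2[CrO₄²⁻] = (2s)^2 · s = 4s^3
Ksp = 4 × (7.4×10⁻⁵)^3 = 1.6×10⁻¹²

Ksp = 1.6×10⁻¹²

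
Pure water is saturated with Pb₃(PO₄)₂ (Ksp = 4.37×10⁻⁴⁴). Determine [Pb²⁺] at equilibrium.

2.50×10⁻⁹ M

Pb₃(PO₄)₂(s) ⇌ 3 Pb²⁺(aq) + 2 PO₄³⁻(aq)
Call the molar solubility s, so that [Pb²⁺] = 3s and [PO₄³⁻] = 2s.
Ksp = [Pb²⁺]^3[PO₄³⁻]^2 = (3s)^3 · (2s)^2 = 108s^5 = 4.37×10⁻⁴⁴
s = 8.34×10⁻¹⁰ M
[Pb²⁺] = 3s = 2.50×10⁻⁹ M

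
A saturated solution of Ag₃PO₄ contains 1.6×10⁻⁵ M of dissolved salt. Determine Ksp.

Ksp = 1.8×10⁻¹⁸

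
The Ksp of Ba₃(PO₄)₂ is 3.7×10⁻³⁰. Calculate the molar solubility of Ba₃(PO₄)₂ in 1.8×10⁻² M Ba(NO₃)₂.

4.0×10⁻¹³ M

Ba₃(PO₄)₂(s) ⇌ 3 Ba²⁺(aq) + 2 PO₄³⁻(aq)
Ba²⁺ is already present at 1.8×10⁻² M. If s mol/L of Ba₃(PO₄)₂ dissolves, [PO₄³⁻] = 2s while [Ba²⁺] ≈ 1.8×10⁻² M.
Ksp = [Ba²⁺]^3[PO₄³⁻]^2 = (1.8×10⁻²)^3(2s)^2
(2s)^2 = 3.7×10⁻³⁰ / (1.8×10⁻²)^3 = 6.3×10⁻²⁵
s = 4.0×10⁻¹³ M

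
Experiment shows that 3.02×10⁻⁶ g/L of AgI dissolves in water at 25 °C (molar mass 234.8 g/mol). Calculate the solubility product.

Molar solubility s = (3.02×10⁻⁶ g/L) / (234.8 g/mol) = 1.2862×10⁻⁸ mol/L
AgI(s) ⇌ Ag⁺(aq) + I⁻(aq)
For each mole of AgI that dissolves per liter, [Ag⁺] = s and [I⁻] = s; let s denote this solubility.
Ksp = [Ag⁺][I⁻] = s · s = s^2
Ksp = (1.2862×10⁻⁸)^2 = 1.65×10⁻¹⁶

Ksp = 1.65×10⁻¹⁶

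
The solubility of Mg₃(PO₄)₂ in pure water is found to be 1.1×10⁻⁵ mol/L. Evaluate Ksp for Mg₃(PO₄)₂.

Ksp = 1.7×10⁻²³

Mg₃(PO₄)₂(s) ⇌ 3 Mg²⁺(aq) + 2 PO₄³⁻(aq)
If s mol/L of Mg₃(PO₄)₂ dissolves, [Mg²⁺] = 3s and [PO₄³⁻] = 2s.
Ksp = [Mg²⁺]^3[PO₄³⁻]^2 = (3s)^3 · (2s)^2 = 108s^5
Ksp = 108 × (1.1×10⁻⁵)^5 = 1.7×10⁻²³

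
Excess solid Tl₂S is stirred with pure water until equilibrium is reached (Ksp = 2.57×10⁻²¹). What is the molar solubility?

8.63×10⁻⁸ M

Tl₂S(s) ⇌ 2 Tl⁺(aq) + S²⁻(aq)
With molar solubility s: [Tl⁺] = 2s, [S²⁻] = s.
Ksp = [Tl⁺]^2[S²⁻] = (2s)^2 · s = 4s^3
4s^3 = 2.57×10⁻²¹  ⇒  s^3 = 6.43×10⁻²²
s = 8.63×10⁻⁸ M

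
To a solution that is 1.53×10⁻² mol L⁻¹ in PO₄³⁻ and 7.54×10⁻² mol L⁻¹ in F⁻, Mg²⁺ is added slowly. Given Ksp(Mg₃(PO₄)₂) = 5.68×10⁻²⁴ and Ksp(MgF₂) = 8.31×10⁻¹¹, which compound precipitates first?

The threshold for precipitation is Q = Ksp.
For Mg₃(PO₄)₂: [Mg²⁺] = (Ksp/[PO₄³⁻]^2)^(1/3) = 2.90×10⁻⁷ mol L⁻¹
For MgF₂: [Mg²⁺] = (Ksp/[F⁻]^2) = 1.46×10⁻⁸ mol L⁻¹
The smaller threshold [Mg²⁺] is reached first, so MgF₂ precipitates first.

MgF₂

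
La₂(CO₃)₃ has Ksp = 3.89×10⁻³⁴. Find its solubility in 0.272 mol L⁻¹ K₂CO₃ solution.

6.95×10⁻¹⁷ M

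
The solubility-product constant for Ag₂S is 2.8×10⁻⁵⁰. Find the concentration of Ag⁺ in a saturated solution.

Ag₂S(s) ⇌ 2 Ag⁺(aq) + S²⁻(aq)
With molar solubility s: [Ag⁺] = 2s, [S²⁻] = s.
Ksp = [Ag⁺]^2[S²⁻] = (2s)^2 · s = 4s^3 = 2.8×10⁻⁵⁰
s = 1.9×10⁻¹⁷ M
[Ag⁺] = 2s = 3.8×10⁻¹⁷ M

3.8×10⁻¹⁷ M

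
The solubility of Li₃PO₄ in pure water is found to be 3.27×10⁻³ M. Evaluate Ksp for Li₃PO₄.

Li₃PO₄(s) ⇌ 3 Li⁺(aq) + PO₄³⁻(aq)
If s mol/L of Li₃PO₄ dissolves, [Li⁺] = 3s and [PO₄³⁻] = s.
Ksp = [Li⁺]^3[PO₄³⁻] = (3s)^3 · s = 27s^4
Ksp = 27 × (3.27×10⁻³)^4 = 3.09×10⁻⁹

Ksp = 3.09×10⁻⁹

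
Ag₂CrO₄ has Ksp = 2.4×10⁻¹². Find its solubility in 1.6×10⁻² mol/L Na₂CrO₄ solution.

Ag₂CrO₄(s) ⇌ 2 Ag⁺(aq) + CrO₄²⁻(aq)
CrO₄²⁻ is already present at 1.6×10⁻² mol/L. If s mol/L of Ag₂CrO₄ dissolves, [Ag⁺] = 2s while [CrO₄²⁻] ≈ 1.6×10⁻² mol/L.
Ksp = [Ag⁺]^2[CrO₄²⁻] = (2s)^2(1.6×10⁻²)
(2s)^2 = 2.4×10⁻¹² / (1.6×10⁻²) = 1.5×10⁻¹⁰
s = 6.1×10⁻⁶ mol/L

6.1×10⁻⁶ M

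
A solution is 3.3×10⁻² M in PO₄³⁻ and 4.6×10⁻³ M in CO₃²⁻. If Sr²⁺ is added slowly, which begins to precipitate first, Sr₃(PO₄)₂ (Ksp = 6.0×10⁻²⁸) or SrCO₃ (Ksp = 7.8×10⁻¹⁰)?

Sr₃(PO₄)₂

The threshold for precipitation is Q = Ksp.
For Sr₃(PO₄)₂: [Sr²⁺] = (Ksp/[PO₄³⁻]^2)^(1/3) = 8.2×10⁻⁹ M
For SrCO₃: [Sr²⁺] = (Ksp/[CO₃²⁻]) = 1.7×10⁻⁷ M
Sr₃(PO₄)₂ requires the lower [Sr²⁺], so it precipitates first.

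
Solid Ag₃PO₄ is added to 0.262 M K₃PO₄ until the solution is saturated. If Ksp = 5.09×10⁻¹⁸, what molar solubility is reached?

Ag₃PO₄(s) ⇌ 3 Ag⁺(aq) + PO₄³⁻(aq)
PO₄³⁻ is already present at 0.262 M. If s mol/L of Ag₃PO₄ dissolves, [Ag⁺] = 3s while [PO₄³⁻] ≈ 0.262 M.
Ksp = [Ag⁺]^3[PO₄³⁻] = (3s)^3(0.262)
(3s)^3 = 5.09×10⁻¹⁸ / (0.262) = 1.94×10⁻¹⁷
s = 8.96×10⁻⁷ M

8.96×10⁻⁷ M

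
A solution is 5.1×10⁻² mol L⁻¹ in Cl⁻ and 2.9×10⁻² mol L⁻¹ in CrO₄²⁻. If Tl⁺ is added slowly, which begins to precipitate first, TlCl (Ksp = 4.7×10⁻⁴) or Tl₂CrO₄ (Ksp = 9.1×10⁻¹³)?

Tl₂CrO₄

Each salt precipitates once Q = Ksp for that salt.
For TlCl: [Tl⁺] = (Ksp/[Cl⁻]) = 9.2×10⁻³ mol L⁻¹
For Tl₂CrO₄: [Tl⁺] = (Ksp/[CrO₄²⁻])^(1/2) = 5.6×10⁻⁶ mol L⁻¹
Since Tl₂CrO₄ needs less Tl⁺ to reach saturation, it precipitates first.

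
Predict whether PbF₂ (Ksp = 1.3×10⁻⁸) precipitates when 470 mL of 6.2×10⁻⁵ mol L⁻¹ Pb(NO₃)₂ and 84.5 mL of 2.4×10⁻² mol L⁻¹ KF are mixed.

After mixing, V = 470 mL + 84.5 mL = 554.5 mL.
[Pb²⁺] = (6.2×10⁻⁵)(470)/554.5 = 5.3×10⁻⁵ mol L⁻¹
[F⁻] = (2.4×10⁻²)(84.5)/554.5 = 3.7×10⁻³ mol L⁻¹
Q = [Pb²⁺][F⁻]^2 = 7.0×10⁻¹⁰
Q = 7.0×10⁻¹⁰ < Ksp = 1.3×10⁻⁸, so the solution is unsaturated and no precipitate forms.

No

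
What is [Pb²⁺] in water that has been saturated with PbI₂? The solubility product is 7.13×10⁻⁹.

1.21×10⁻³ M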